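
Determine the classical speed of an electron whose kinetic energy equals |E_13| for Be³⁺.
6.7314e+05 m/s (or 0.2245% of c)

The binding energy at n = 13 for Be³⁺ is:
E_13 = -13.6057 × 4²/13² = -1.2881136 eV
|E_13| = 1.2881136 eV

Convert to Joules:
KE = 1.2881136 eV × (1.602177 × 10⁻¹⁹ J/eV) = 2.063786e-19 J

Using KE = ½mv²:
v = √(2·KE/m_e)
v = √(2 × 2.063786e-19 J / 9.10938 × 10⁻³¹ kg)
v = 6.7314e+05 m/s

This is approximately 0.2245% the speed of light.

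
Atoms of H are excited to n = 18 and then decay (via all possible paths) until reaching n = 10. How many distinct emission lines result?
36

The electron can occupy levels n = 10, 11, ..., 18 during de-excitation — that is m = 18 - 10 + 1 = 9 distinct levels.

The number of distinct spectral lines equals the number of ways to choose 2 of these m levels (each pair gives one possible emission transition):

Number of lines = m(m-1)/2 = 9×8/2 = 36

These correspond to all possible transitions between the 9 levels:
18 → 17, 18 → 16, 18 → 15, 18 → 14, 18 → 13, 18 → 12, 18 → 11, 18 → 10...

Each transition produces a photon with a unique energy (and thus wavelength). This count does not depend on Z.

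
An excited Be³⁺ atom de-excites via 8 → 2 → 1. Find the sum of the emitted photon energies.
214.29 eV

The energy levels of Be³⁺ are E_n = -13.6057 × 4² / n² eV.

First transition (8 → 2):
ΔE₁ = |E_2 - E_8|
ΔE₁ = |-54.42280000 - (-3.40142500)| = 51.02138 eV

Second transition (2 → 1):
ΔE₂ = |E_1 - E_2|
ΔE₂ = |-217.69120000 - (-54.42280000)| = 163.26840 eV

Total energy released:
E_total = ΔE₁ + ΔE₂ = 51.02138 + 163.26840 = 214.29 eV

Note: This equals the direct transition 8 → 1: 214.29 eV ✓
Energy is conserved regardless of the path taken.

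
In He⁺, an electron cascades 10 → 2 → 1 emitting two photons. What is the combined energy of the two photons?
53.879 eV

The energy levels of He⁺ are E_n = -13.6057 × 2² / n² eV.

First transition (10 → 2):
ΔE₁ = |E_2 - E_10|
ΔE₁ = |-13.605700000 - (-0.544228000)| = 13.061472 eV

Second transition (2 → 1):
ΔE₂ = |E_1 - E_2|
ΔE₂ = |-54.422800000 - (-13.605700000)| = 40.817100 eV

Total energy released:
E_total = ΔE₁ + ΔE₂ = 13.061472 + 40.817100 = 53.879 eV

Note: This equals the direct transition 10 → 1: 53.879 eV ✓
Energy is conserved regardless of the path taken.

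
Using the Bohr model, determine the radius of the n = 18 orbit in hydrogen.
17.1453 nm (or 171.4533 Å)

The Bohr radius formula is:
r_n = n² a₀ / Z

where a₀ = 0.0529177 nm is the Bohr radius.

For H (Z = 1) at n = 18:
r_18 = 18² × 0.0529177 nm / 1
r_18 = 324 × 0.0529177 nm / 1
r_18 = 17.14533 nm / 1
r_18 = 17.1453 nm

The electron orbits at approximately 17.1453 nm from the nucleus.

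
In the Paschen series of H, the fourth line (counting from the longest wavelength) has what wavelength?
1004.66981 nm

The lines of a series are numbered from the longest wavelength (smallest ΔE) outward; the fourth line is the transition from n = n_f + 4 to n_f.
The Paschen series has all transitions ending at n_f = 3.

For H, the fourth line (δ-line) is the jump from n = 7 to n = 3:
E_7 = -13.6057 / 7² = -0.2776673469 eV
E_3 = -13.6057 / 3² = -1.5117444444 eV
ΔE = E_7 - E_3 = 1.2340770975 eV

λ = hc/E = 1239.84 eV·nm / 1.2340770975 eV
λ = 1004.66981 nm

This is the δ-line of the Paschen series in H.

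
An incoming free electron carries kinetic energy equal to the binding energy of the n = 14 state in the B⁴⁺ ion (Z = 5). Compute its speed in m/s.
7.8132e+05 m/s (or 0.2606% of c)

The binding energy at n = 14 for B⁴⁺ is:
E_14 = -13.6057 × 5²/14² = -1.7354209 eV
|E_14| = 1.7354209 eV

Convert to Joules:
KE = 1.7354209 eV × (1.602177 × 10⁻¹⁹ J/eV) = 2.780451e-19 J

Using KE = ½mv²:
v = √(2·KE/m_e)
v = √(2 × 2.780451e-19 J / 9.10938 × 10⁻³¹ kg)
v = 7.8132e+05 m/s

This is approximately 0.2606% the speed of light.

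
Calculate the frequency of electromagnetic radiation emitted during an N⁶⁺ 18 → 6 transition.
3.98031e+15 Hz

First, find the transition energy:
E_18 = -13.6057 × 7² / 18² = -2.0576522 eV
E_6 = -13.6057 × 7² / 6² = -18.5188694 eV
|ΔE| = |E_6 - E_18| = 16.4612172 eV

Convert to Joules: E = 16.4612172 eV × (1.602177 × 10⁻¹⁹ J/eV) = 2.6373784e-18 J

Using E = hf:
f = E/h = 2.6373784e-18 J / (6.62607 × 10⁻³⁴ J·s)
f = 3.98031e+15 Hz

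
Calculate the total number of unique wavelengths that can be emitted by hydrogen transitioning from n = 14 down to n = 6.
36

The electron can occupy levels n = 6, 7, ..., 14 during de-excitation — that is m = 14 - 6 + 1 = 9 distinct levels.

The number of distinct spectral lines equals the number of ways to choose 2 of these m levels (each pair gives one possible emission transition):

Number of lines = m(m-1)/2 = 9×8/2 = 36

These correspond to all possible transitions between the 9 levels:
14 → 13, 14 → 12, 14 → 11, 14 → 10, 14 → 9, 14 → 8, 14 → 7, 14 → 6...

Each transition produces a photon with a unique energy (and thus wavelength). This count does not depend on Z.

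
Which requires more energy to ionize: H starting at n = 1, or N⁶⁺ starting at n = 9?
H at n = 1 (E = -13.606 eV)

Using E_n = -13.6057 Z² / n² eV:

H (Z = 1) at n = 1:
E = -13.6057 × 1² / 1² = -13.6057 × 1 / 1 = -13.605700 eV

N⁶⁺ (Z = 7) at n = 9:
E = -13.6057 × 7² / 9² = -13.6057 × 49 / 81 = -8.230609 eV

Since -13.605700 eV < -8.230609 eV,
H at n = 1 is more tightly bound (requires more energy to ionize).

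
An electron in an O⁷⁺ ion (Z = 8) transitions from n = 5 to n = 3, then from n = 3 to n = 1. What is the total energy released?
835.93 eV

The energy levels of O⁷⁺ are E_n = -13.6057 × 8² / n² eV.

First transition (5 → 3):
ΔE₁ = |E_3 - E_5|
ΔE₁ = |-96.75164444 - (-34.83059200)| = 61.92105 eV

Second transition (3 → 1):
ΔE₂ = |E_1 - E_3|
ΔE₂ = |-870.76480000 - (-96.75164444)| = 774.01316 eV

Total energy released:
E_total = ΔE₁ + ΔE₂ = 61.92105 + 774.01316 = 835.93 eV

Note: This equals the direct transition 5 → 1: 835.93 eV ✓
Energy is conserved regardless of the path taken.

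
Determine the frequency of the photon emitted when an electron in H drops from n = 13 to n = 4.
1.861e+14 Hz

First, find the transition energy:
E_13 = -13.6057 / 13² = -0.0805071 eV
E_4 = -13.6057 / 4² = -0.8503563 eV
|ΔE| = |E_4 - E_13| = 0.7698492 eV

Convert to Joules: E = 0.7698492 eV × (1.602177 × 10⁻¹⁹ J/eV) = 1.23343e-19 J

Using E = hf:
f = E/h = 1.23343e-19 J / (6.62607 × 10⁻³⁴ J·s)
f = 1.861e+14 Hz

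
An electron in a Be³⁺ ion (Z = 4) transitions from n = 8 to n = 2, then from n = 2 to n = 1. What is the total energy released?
214.29 eV

The energy levels of Be³⁺ are E_n = -13.6057 × 4² / n² eV.

First transition (8 → 2):
ΔE₁ = |E_2 - E_8|
ΔE₁ = |-54.42280000 - (-3.40142500)| = 51.02138 eV

Second transition (2 → 1):
ΔE₂ = |E_1 - E_2|
ΔE₂ = |-217.69120000 - (-54.42280000)| = 163.26840 eV

Total energy released:
E_total = ΔE₁ + ΔE₂ = 51.02138 + 163.26840 = 214.29 eV

Note: This equals the direct transition 8 → 1: 214.29 eV ✓
Energy is conserved regardless of the path taken.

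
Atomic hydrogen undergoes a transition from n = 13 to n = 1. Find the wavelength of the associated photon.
91.669 nm

First, find the transition energy using E_n = -13.6057 / n² eV:
E_13 = -13.6057 / 13² = -0.08051 eV
E_1 = -13.6057 / 1² = -13.60570 eV

Photon energy: |ΔE| = |E_1 - E_13| = 13.52519 eV

Convert to wavelength using E = hc/λ with hc = 1239.84 eV·nm:
λ = hc/E = 1239.84 eV·nm / 13.52519 eV
λ = 91.669 nm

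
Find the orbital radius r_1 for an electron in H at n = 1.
0.0529 nm (or 0.5292 Å)

The Bohr radius formula is:
r_n = n² a₀ / Z

where a₀ = 0.0529177 nm is the Bohr radius.

For H (Z = 1) at n = 1:
r_1 = 1² × 0.0529177 nm / 1
r_1 = 1 × 0.0529177 nm / 1
r_1 = 0.05292 nm / 1
r_1 = 0.0529 nm

The electron orbits at approximately 0.0529 nm from the nucleus.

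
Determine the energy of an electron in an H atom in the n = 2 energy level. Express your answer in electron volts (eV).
-3.4014 eV

The energy levels of a hydrogen-like atom are given by:
E_n = -13.6057 eV / n²

For n = 2:
E_2 = -13.6057 eV / 2²
E_2 = -13.6057 eV / 4
E_2 = -3.4014 eV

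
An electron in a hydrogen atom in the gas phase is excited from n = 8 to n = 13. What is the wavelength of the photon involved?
9386.899 nm

First, find the transition energy using E_n = -13.6057 / n² eV:
E_8 = -13.6057 / 8² = -0.212589063 eV
E_13 = -13.6057 / 13² = -0.080507101 eV

Photon energy: |ΔE| = |E_13 - E_8| = 0.132081962 eV

Convert to wavelength using E = hc/λ with hc = 1239.84 eV·nm:
λ = hc/E = 1239.84 eV·nm / 0.132081962 eV
λ = 9386.899 nm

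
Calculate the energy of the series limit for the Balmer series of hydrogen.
3.40143 eV

The series limit corresponds to the transition from n = ∞ to n = 2.
This is the highest energy (shortest wavelength) transition in the Balmer series.

E_∞ = 0 eV
E_2 = -13.6057 / 2² = -3.40143 eV

Energy at series limit:
ΔE = E_∞ - E_2 = 0 - (-3.40143) = 3.40143 eV

This energy equals the ionization energy from the n = 2 state of hydrogen.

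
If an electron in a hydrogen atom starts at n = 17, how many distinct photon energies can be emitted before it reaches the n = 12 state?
15

The electron can occupy levels n = 12, 13, ..., 17 during de-excitation — that is m = 17 - 12 + 1 = 6 distinct levels.

The number of distinct spectral lines equals the number of ways to choose 2 of these m levels (each pair gives one possible emission transition):

Number of lines = m(m-1)/2 = 6×5/2 = 15

These correspond to all possible transitions between the 6 levels:
17 → 16, 17 → 15, 17 → 14, 17 → 13, 17 → 12, 16 → 15, 16 → 14, 16 → 13...

Each transition produces a photon with a unique energy (and thus wavelength). This count does not depend on Z.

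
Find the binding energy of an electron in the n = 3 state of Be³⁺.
24.188 eV

The ionization energy is the energy needed to remove the electron completely (n → ∞).

For a hydrogen-like ion with Z = 4, E_n = -13.6057 Z² / n² eV.

At n = 3: E_3 = -13.6057 × 4² / 3² = -24.187911 eV
At n = ∞: E_∞ = 0 eV

Ionization energy = E_∞ - E_3 = 0 - (-24.187911) = 24.187911 eV
Ionization energy ≈ 24.188 eV

This is also called the binding energy of the electron in state n = 3.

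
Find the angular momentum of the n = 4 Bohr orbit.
4.22e-34 J·s (or 4ℏ)

In the Bohr model, angular momentum is quantized:
L = nℏ

where ℏ = h/(2π) = 1.0546e-34 J·s

For n = 4:
L = 4 × 1.0546e-34 J·s
L = 4.22e-34 J·s

This can also be written as L = 4ℏ.
The angular momentum is an integer multiple of the reduced Planck constant.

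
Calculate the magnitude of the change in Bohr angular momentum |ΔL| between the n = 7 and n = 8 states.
1.0546e-34 J·s (or 1ℏ)

In the Bohr model, L_n = nℏ where ℏ = 1.054572e-34 J·s.

L_8 = 8ℏ = 8.436576e-34 J·s
L_7 = 7ℏ = 7.382004e-34 J·s

ΔL = L_8 - L_7 = (8 - 7)ℏ = 1ℏ
ΔL = 1 × 1.054572e-34 J·s = 1.0546e-34 J·s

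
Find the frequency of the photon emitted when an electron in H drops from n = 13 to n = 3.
3.46e+14 Hz

First, find the transition energy:
E_13 = -13.6057 / 13² = -0.080507 eV
E_3 = -13.6057 / 3² = -1.511744 eV
|ΔE| = |E_3 - E_13| = 1.431237 eV

Convert to Joules: E = 1.431237 eV × (1.602177 × 10⁻¹⁹ J/eV) = 2.2931e-19 J

Using E = hf:
f = E/h = 2.2931e-19 J / (6.62607 × 10⁻³⁴ J·s)
f = 3.46e+14 Hz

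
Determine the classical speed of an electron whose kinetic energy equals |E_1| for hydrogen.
2.1877e+06 m/s (or 0.729736% of c)

The binding energy at n = 1 for hydrogen is:
E_1 = -13.6057/1² = -13.60570000 eV
|E_1| = 13.60570000 eV

Convert to Joules:
KE = 13.60570000 eV × (1.602177 × 10⁻¹⁹ J/eV) = 2.179874e-18 J

Using KE = ½mv²:
v = √(2·KE/m_e)
v = √(2 × 2.179874e-18 J / 9.10938 × 10⁻³¹ kg)
v = 2.1877e+06 m/s

This is approximately 0.729736% the speed of light.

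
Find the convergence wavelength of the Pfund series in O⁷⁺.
35.60 nm

The series limit corresponds to the transition from n = ∞ to n = 5.
This is the highest energy (shortest wavelength) transition in the Pfund series.

E_∞ = 0 eV
E_5 = -13.6057 × 8² / 5² = -34.8306 eV

Energy at series limit:
ΔE = E_∞ - E_5 = 0 - (-34.8306) = 34.8306 eV
λ = hc/E = 1239.84 eV·nm / 34.8306 eV = 35.60 nm

This energy equals the ionization energy from the n = 5 state of O⁷⁺.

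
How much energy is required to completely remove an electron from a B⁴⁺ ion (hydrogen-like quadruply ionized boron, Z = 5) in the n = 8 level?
5.314727 eV

The ionization energy is the energy needed to remove the electron completely (n → ∞).

For a hydrogen-like ion with Z = 5, E_n = -13.6057 Z² / n² eV.

At n = 8: E_8 = -13.6057 × 5² / 8² = -5.314726563 eV
At n = ∞: E_∞ = 0 eV

Ionization energy = E_∞ - E_8 = 0 - (-5.314726563) = 5.314726563 eV
Ionization energy ≈ 5.314727 eV

This is also called the binding energy of the electron in state n = 8.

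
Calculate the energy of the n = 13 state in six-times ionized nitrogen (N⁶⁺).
-3.94 eV

For hydrogen-like ions, the energy levels scale with Z²:
E_n = -13.6057 Z² / n² eV

For N⁶⁺ (Z = 7) at n = 13:
E_13 = -13.6057 × 7² / 13²
E_13 = -13.6057 × 49 / 169
E_13 = -666.6793 / 169
E_13 = -3.94 eV

The energy is 49 times more negative than hydrogen at the same n due to the stronger nuclear charge.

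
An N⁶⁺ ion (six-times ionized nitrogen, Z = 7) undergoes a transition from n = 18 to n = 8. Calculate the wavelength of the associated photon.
148.32020 nm

First, find the transition energy using E_n = -13.6057 Z² / n² eV:
E_18 = -13.6057 × 7² / 18² = -2.057652160 eV
E_8 = -13.6057 × 7² / 8² = -10.416864063 eV

Photon energy: |ΔE| = |E_8 - E_18| = 8.359211903 eV

Convert to wavelength using E = hc/λ with hc = 1239.84 eV·nm:
λ = hc/E = 1239.84 eV·nm / 8.359211903 eV
λ = 148.32020 nm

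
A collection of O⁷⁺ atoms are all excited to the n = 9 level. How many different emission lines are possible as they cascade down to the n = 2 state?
28

The electron can occupy levels n = 2, 3, ..., 9 during de-excitation — that is m = 9 - 2 + 1 = 8 distinct levels.

The number of distinct spectral lines equals the number of ways to choose 2 of these m levels (each pair gives one possible emission transition):

Number of lines = m(m-1)/2 = 8×7/2 = 28

These correspond to all possible transitions between the 8 levels:
9 → 8, 9 → 7, 9 → 6, 9 → 5, 9 → 4, 9 → 3, 9 → 2, 8 → 7...

Each transition produces a photon with a unique energy (and thus wavelength). This count does not depend on Z.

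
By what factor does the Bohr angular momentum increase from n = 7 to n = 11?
1.571

In the Bohr model, L_n = nℏ, so the ratio is purely the ratio of quantum numbers:

L_11/L_7 = 11ℏ / 7ℏ = 11/7 = 1.571

The angular momentum scales linearly with n.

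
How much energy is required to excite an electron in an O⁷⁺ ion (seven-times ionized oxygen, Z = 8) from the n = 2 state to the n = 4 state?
163.268400 eV

The energy levels of a hydrogen-like atom are E_n = -13.6057 Z² eV / n².

Energy at n = 2: E_2 = -13.6057 × 8² / 2² = -217.691200000 eV
Energy at n = 4: E_4 = -13.6057 × 8² / 4² = -54.422800000 eV

The excitation energy is the difference:
ΔE = E_4 - E_2
ΔE = -54.422800000 - (-217.691200000)
ΔE = 163.268400 eV

Since this is positive, energy must be absorbed (photon absorption).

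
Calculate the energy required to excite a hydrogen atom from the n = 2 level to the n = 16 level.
3.35 eV

The energy levels of a hydrogen-like atom are E_n = -13.6057 eV / n².

Energy at n = 2: E_2 = -13.6057 / 2² = -3.40143 eV
Energy at n = 16: E_16 = -13.6057 / 16² = -0.05315 eV

The excitation energy is the difference:
ΔE = E_16 - E_2
ΔE = -0.05315 - (-3.40143)
ΔE = 3.35 eV

Since this is positive, energy must be absorbed (photon absorption).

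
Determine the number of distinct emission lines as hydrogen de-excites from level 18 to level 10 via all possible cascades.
36

The electron can occupy levels n = 10, 11, ..., 18 during de-excitation — that is m = 18 - 10 + 1 = 9 distinct levels.

The number of distinct spectral lines equals the number of ways to choose 2 of these m levels (each pair gives one possible emission transition):

Number of lines = m(m-1)/2 = 9×8/2 = 36

These correspond to all possible transitions between the 9 levels:
18 → 17, 18 → 16, 18 → 15, 18 → 14, 18 → 13, 18 → 12, 18 → 11, 18 → 10...

Each transition produces a photon with a unique energy (and thus wavelength). This count does not depend on Z.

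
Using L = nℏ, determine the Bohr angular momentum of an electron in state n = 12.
1.27e-33 J·s (or 12ℏ)

In the Bohr model, angular momentum is quantized:
L = nℏ

where ℏ = h/(2π) = 1.0546e-34 J·s

For n = 12:
L = 12 × 1.0546e-34 J·s
L = 1.27e-33 J·s

This can also be written as L = 12ℏ.
The angular momentum is an integer multiple of the reduced Planck constant.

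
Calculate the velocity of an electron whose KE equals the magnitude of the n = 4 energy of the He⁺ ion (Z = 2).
1.094e+06 m/s (or 0.365% of c)

The binding energy at n = 4 for He⁺ is:
E_4 = -13.6057 × 2²/4² = -3.401425 eV
|E_4| = 3.401425 eV

Convert to Joules:
KE = 3.401425 eV × (1.602177 × 10⁻¹⁹ J/eV) = 5.44968e-19 J

Using KE = ½mv²:
v = √(2·KE/m_e)
v = √(2 × 5.44968e-19 J / 9.10938 × 10⁻³¹ kg)
v = 1.094e+06 m/s

This is approximately 0.365% the speed of light.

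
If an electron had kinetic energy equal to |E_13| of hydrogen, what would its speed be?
1.68284e+05 m/s (or 0.05613% of c)

The binding energy at n = 13 for hydrogen is:
E_13 = -13.6057/13² = -0.0805071006 eV
|E_13| = 0.0805071006 eV

Convert to Joules:
KE = 0.0805071006 eV × (1.602177 × 10⁻¹⁹ J/eV) = 1.2898662e-20 J

Using KE = ½mv²:
v = √(2·KE/m_e)
v = √(2 × 1.2898662e-20 J / 9.10938 × 10⁻³¹ kg)
v = 1.68284e+05 m/s

This is approximately 0.05613% the speed of light.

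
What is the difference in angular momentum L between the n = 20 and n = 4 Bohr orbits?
1.68731e-33 J·s (or 16ℏ)

In the Bohr model, L_n = nℏ where ℏ = 1.0545718e-34 J·s.

L_20 = 20ℏ = 2.1091436e-33 J·s
L_4 = 4ℏ = 4.2182872e-34 J·s

ΔL = L_20 - L_4 = (20 - 4)ℏ = 16ℏ
ΔL = 16 × 1.0545718e-34 J·s = 1.68731e-33 J·s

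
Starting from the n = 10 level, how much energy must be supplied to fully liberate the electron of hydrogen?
0.136057 eV

The ionization energy is the energy needed to remove the electron completely (n → ∞).

For hydrogen, E_n = -13.6057 eV / n².

At n = 10: E_10 = -13.6057 / 10² = -0.136057000 eV
At n = ∞: E_∞ = 0 eV

Ionization energy = E_∞ - E_10 = 0 - (-0.136057000) = 0.136057000 eV
Ionization energy ≈ 0.136057 eV

This is also called the binding energy of the electron in state n = 10.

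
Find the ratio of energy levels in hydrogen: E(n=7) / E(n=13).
3.4490

Using E_n = -13.6057 Z² / n² eV with Z = 1:

E_7 = -13.6057 / 7² = -13.6057 / 49 = -0.2776673469 eV
E_13 = -13.6057 / 13² = -13.6057 / 169 = -0.0805071006 eV

The ratio is:
E_7/E_13 = (-0.2776673469) / (-0.0805071006)
E_7/E_13 = (-13.6057/49) / (-13.6057/169)
E_7/E_13 = 169/49
E_7/E_13 = 3.4490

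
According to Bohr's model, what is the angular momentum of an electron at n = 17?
1.7928e-33 J·s (or 17ℏ)

In the Bohr model, angular momentum is quantized:
L = nℏ

where ℏ = h/(2π) = 1.054572e-34 J·s

For n = 17:
L = 17 × 1.054572e-34 J·s
L = 1.7928e-33 J·s

This can also be written as L = 17ℏ.
The angular momentum is an integer multiple of the reduced Planck constant.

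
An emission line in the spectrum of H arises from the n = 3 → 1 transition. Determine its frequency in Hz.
2.9243e+15 Hz

First, find the transition energy:
E_3 = -13.6057 / 3² = -1.511744 eV
E_1 = -13.6057 / 1² = -13.605700 eV
|ΔE| = |E_1 - E_3| = 12.093956 eV

Convert to Joules: E = 12.093956 eV × (1.602177 × 10⁻¹⁹ J/eV) = 1.937666e-18 J

Using E = hf:
f = E/h = 1.937666e-18 J / (6.62607 × 10⁻³⁴ J·s)
f = 2.9243e+15 Hz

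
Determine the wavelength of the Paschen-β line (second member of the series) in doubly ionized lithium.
142.3852 nm

The lines of a series are numbered from the longest wavelength (smallest ΔE) outward; the second line is the transition from n = n_f + 2 to n_f.
The Paschen series has all transitions ending at n_f = 3.

For Li²⁺ (Z = 3), the second line (β-line) is the jump from n = 5 to n = 3:
E_5 = -13.6057 × 3² / 5² = -4.89805200 eV
E_3 = -13.6057 × 3² / 3² = -13.60570000 eV
ΔE = E_5 - E_3 = 8.70764800 eV

λ = hc/E = 1239.84 eV·nm / 8.70764800 eV
λ = 142.3852 nm

This is the β-line of the Paschen series in Li²⁺.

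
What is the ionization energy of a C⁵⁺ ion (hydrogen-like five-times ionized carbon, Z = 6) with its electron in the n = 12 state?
3.401425 eV

The ionization energy is the energy needed to remove the electron completely (n → ∞).

For a hydrogen-like ion with Z = 6, E_n = -13.6057 Z² / n² eV.

At n = 12: E_12 = -13.6057 × 6² / 12² = -3.401425000 eV
At n = ∞: E_∞ = 0 eV

Ionization energy = E_∞ - E_12 = 0 - (-3.401425000) = 3.401425000 eV
Ionization energy ≈ 3.401425 eV

This is also called the binding energy of the electron in state n = 12.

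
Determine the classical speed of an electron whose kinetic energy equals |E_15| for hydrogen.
1.458e+05 m/s (or 0.04865% of c)

The binding energy at n = 15 for hydrogen is:
E_15 = -13.6057/15² = -0.06046978 eV
|E_15| = 0.06046978 eV

Convert to Joules:
KE = 0.06046978 eV × (1.602177 × 10⁻¹⁹ J/eV) = 9.68833e-21 J

Using KE = ½mv²:
v = √(2·KE/m_e)
v = √(2 × 9.68833e-21 J / 9.10938 × 10⁻³¹ kg)
v = 1.458e+05 m/s

This is approximately 0.04865% the speed of light.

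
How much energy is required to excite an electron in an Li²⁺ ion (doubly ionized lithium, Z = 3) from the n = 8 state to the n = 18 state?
1.54 eV

The energy levels of a hydrogen-like atom are E_n = -13.6057 Z² eV / n².

Energy at n = 8: E_8 = -13.6057 × 3² / 8² = -1.91330 eV
Energy at n = 18: E_18 = -13.6057 × 3² / 18² = -0.37794 eV

The excitation energy is the difference:
ΔE = E_18 - E_8
ΔE = -0.37794 - (-1.91330)
ΔE = 1.54 eV

Since this is positive, energy must be absorbed (photon absorption).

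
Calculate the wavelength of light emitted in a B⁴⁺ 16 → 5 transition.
100.989 nm

First, find the transition energy using E_n = -13.6057 Z² / n² eV:
E_16 = -13.6057 × 5² / 16² = -1.328682 eV
E_5 = -13.6057 × 5² / 5² = -13.605700 eV

Photon energy: |ΔE| = |E_5 - E_16| = 12.277018 eV

Convert to wavelength using E = hc/λ with hc = 1239.84 eV·nm:
λ = hc/E = 1239.84 eV·nm / 12.277018 eV
λ = 100.989 nm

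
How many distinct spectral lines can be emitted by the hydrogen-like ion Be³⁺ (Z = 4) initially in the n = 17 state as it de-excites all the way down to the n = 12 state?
15

The electron can occupy levels n = 12, 13, ..., 17 during de-excitation — that is m = 17 - 12 + 1 = 6 distinct levels.

The number of distinct spectral lines equals the number of ways to choose 2 of these m levels (each pair gives one possible emission transition):

Number of lines = m(m-1)/2 = 6×5/2 = 15

These correspond to all possible transitions between the 6 levels:
17 → 16, 17 → 15, 17 → 14, 17 → 13, 17 → 12, 16 → 15, 16 → 14, 16 → 13...

Each transition produces a photon with a unique energy (and thus wavelength). This count does not depend on Z.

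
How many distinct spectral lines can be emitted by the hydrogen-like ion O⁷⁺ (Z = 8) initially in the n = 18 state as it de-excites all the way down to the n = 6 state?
78

The electron can occupy levels n = 6, 7, ..., 18 during de-excitation — that is m = 18 - 6 + 1 = 13 distinct levels.

The number of distinct spectral lines equals the number of ways to choose 2 of these m levels (each pair gives one possible emission transition):

Number of lines = m(m-1)/2 = 13×12/2 = 78

These correspond to all possible transitions between the 13 levels:
18 → 17, 18 → 16, 18 → 15, 18 → 14, 18 → 13, 18 → 12, 18 → 11, 18 → 10...

Each transition produces a photon with a unique energy (and thus wavelength). This count does not depend on Z.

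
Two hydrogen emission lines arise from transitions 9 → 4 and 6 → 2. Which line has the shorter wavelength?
6 → 2

Calculate the energy for each transition:

Transition 9 → 4:
ΔE₁ = |E_4 - E_9| = |-13.6057/4² - (-13.6057/9²)|
ΔE₁ = |-0.85035625 - (-0.16797160)| = 0.68238 eV

Transition 6 → 2:
ΔE₂ = |E_2 - E_6| = |-13.6057/2² - (-13.6057/6²)|
ΔE₂ = |-3.40142500 - (-0.37793611)| = 3.02349 eV

Since 3.02349 eV > 0.68238 eV, the transition 6 → 2 emits the more energetic photon.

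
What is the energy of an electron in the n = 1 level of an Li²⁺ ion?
-122.45 eV

For hydrogen-like ions, the energy levels scale with Z²:
E_n = -13.6057 Z² / n² eV

For Li²⁺ (Z = 3) at n = 1:
E_1 = -13.6057 × 3² / 1²
E_1 = -13.6057 × 9 / 1
E_1 = -122.4513 / 1
E_1 = -122.45 eV

The energy is 9 times more negative than hydrogen at the same n due to the stronger nuclear charge.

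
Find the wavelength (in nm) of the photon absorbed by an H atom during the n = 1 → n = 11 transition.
91.89 nm

First, find the transition energy using E_n = -13.6057 / n² eV:
E_1 = -13.6057 / 1² = -13.6057 eV
E_11 = -13.6057 / 11² = -0.1124 eV

Photon energy: |ΔE| = |E_11 - E_1| = 13.4933 eV

Convert to wavelength using E = hc/λ with hc = 1239.84 eV·nm:
λ = hc/E = 1239.84 eV·nm / 13.4933 eV
λ = 91.89 nm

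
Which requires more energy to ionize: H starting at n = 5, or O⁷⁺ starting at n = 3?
O⁷⁺ at n = 3 (E = -96.752 eV)

Using E_n = -13.6057 Z² / n² eV:

H (Z = 1) at n = 5:
E = -13.6057 × 1² / 5² = -13.6057 × 1 / 25 = -0.544228 eV

O⁷⁺ (Z = 8) at n = 3:
E = -13.6057 × 8² / 3² = -13.6057 × 64 / 9 = -96.751644 eV

Since -96.751644 eV < -0.544228 eV,
O⁷⁺ at n = 3 is more tightly bound (requires more energy to ionize).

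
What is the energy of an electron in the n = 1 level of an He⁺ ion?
-54.4228 eV

For hydrogen-like ions, the energy levels scale with Z²:
E_n = -13.6057 Z² / n² eV

For He⁺ (Z = 2) at n = 1:
E_1 = -13.6057 × 2² / 1²
E_1 = -13.6057 × 4 / 1
E_1 = -54.4228 / 1
E_1 = -54.4228 eV

The energy is 4 times more negative than hydrogen at the same n due to the stronger nuclear charge.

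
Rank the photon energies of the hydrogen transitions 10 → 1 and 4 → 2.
10 → 1

Calculate the energy for each transition:

Transition 10 → 1:
ΔE₁ = |E_1 - E_10| = |-13.6057/1² - (-13.6057/10²)|
ΔE₁ = |-13.605700000 - (-0.136057000)| = 13.469643 eV

Transition 4 → 2:
ΔE₂ = |E_2 - E_4| = |-13.6057/2² - (-13.6057/4²)|
ΔE₂ = |-3.401425000 - (-0.850356250)| = 2.551069 eV

Since 13.469643 eV > 2.551069 eV, the transition 10 → 1 emits the more energetic photon.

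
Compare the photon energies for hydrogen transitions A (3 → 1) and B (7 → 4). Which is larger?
3 → 1

Calculate the energy for each transition:

Transition 3 → 1:
ΔE₁ = |E_1 - E_3| = |-13.6057/1² - (-13.6057/3²)|
ΔE₁ = |-13.60570000 - (-1.51174444)| = 12.09396 eV

Transition 7 → 4:
ΔE₂ = |E_4 - E_7| = |-13.6057/4² - (-13.6057/7²)|
ΔE₂ = |-0.85035625 - (-0.27766735)| = 0.57269 eV

Since 12.09396 eV > 0.57269 eV, the transition 3 → 1 emits the more energetic photon.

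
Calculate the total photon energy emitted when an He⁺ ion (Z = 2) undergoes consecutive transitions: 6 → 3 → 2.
12.09396 eV

The energy levels of He⁺ are E_n = -13.6057 × 2² / n² eV.

First transition (6 → 3):
ΔE₁ = |E_3 - E_6|
ΔE₁ = |-6.04697777778 - (-1.51174444444)| = 4.53523333 eV

Second transition (3 → 2):
ΔE₂ = |E_2 - E_3|
ΔE₂ = |-13.60570000000 - (-6.04697777778)| = 7.55872222 eV

Total energy released:
E_total = ΔE₁ + ΔE₂ = 4.53523333 + 7.55872222 = 12.09396 eV

Note: This equals the direct transition 6 → 2: 12.09396 eV ✓
Energy is conserved regardless of the path taken.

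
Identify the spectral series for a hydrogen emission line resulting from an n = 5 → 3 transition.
Paschen series

The spectral series in hydrogen are named based on the final (lower) energy level:
- Lyman series: n_final = 1 (ultraviolet)
- Balmer series: n_final = 2 (visible/near-UV)
- Paschen series: n_final = 3 (infrared)
- Brackett series: n_final = 4 (infrared)
- Pfund series: n_final = 5 (far infrared)

Since this transition ends at n = 3, it belongs to the Paschen series.

For reference, this 5 → 3 line has photon energy
ΔE = 13.6057 eV × (1/3² - 1/5²) = 0.96751644 eV,
corresponding to wavelength λ = hc/ΔE = 1239.84 eV·nm / 0.96751644 eV = 1281.47 nm in the infrared region.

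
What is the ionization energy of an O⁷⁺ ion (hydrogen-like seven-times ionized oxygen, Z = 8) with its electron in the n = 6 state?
24.19 eV

The ionization energy is the energy needed to remove the electron completely (n → ∞).

For a hydrogen-like ion with Z = 8, E_n = -13.6057 Z² / n² eV.

At n = 6: E_6 = -13.6057 × 8² / 6² = -24.18791 eV
At n = ∞: E_∞ = 0 eV

Ionization energy = E_∞ - E_6 = 0 - (-24.18791) = 24.18791 eV
Ionization energy ≈ 24.19 eV

This is also called the binding energy of the electron in state n = 6.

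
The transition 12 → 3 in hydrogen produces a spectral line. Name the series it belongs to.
Paschen series

The spectral series in hydrogen are named based on the final (lower) energy level:
- Lyman series: n_final = 1 (ultraviolet)
- Balmer series: n_final = 2 (visible/near-UV)
- Paschen series: n_final = 3 (infrared)
- Brackett series: n_final = 4 (infrared)
- Pfund series: n_final = 5 (far infrared)

Since this transition ends at n = 3, it belongs to the Paschen series.

For reference, this 12 → 3 line has photon energy
ΔE = 13.6057 eV × (1/3² - 1/12²) = 1.417260 eV,
corresponding to wavelength λ = hc/ΔE = 1239.84 eV·nm / 1.417260 eV = 874.81 nm in the infrared region.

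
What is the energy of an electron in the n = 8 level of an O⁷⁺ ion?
-13.6057 eV

For hydrogen-like ions, the energy levels scale with Z²:
E_n = -13.6057 Z² / n² eV

For O⁷⁺ (Z = 8) at n = 8:
E_8 = -13.6057 × 8² / 8²
E_8 = -13.6057 × 64 / 64
E_8 = -870.7648 / 64
E_8 = -13.6057 eV

The energy is 64 times more negative than hydrogen at the same n due to the stronger nuclear charge.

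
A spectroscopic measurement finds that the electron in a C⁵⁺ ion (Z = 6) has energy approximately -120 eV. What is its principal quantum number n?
n = 2

The exact energy levels follow E_n = -13.6057 Z² / n² eV with Z = 6.

The measured value (-120 eV) is reported to only 2 significant figures, so we must test candidate n values and see which one matches to that precision.

Candidate energies:
  n = 1:  E = -13.6057 × 6² / 1² = -489.805200 eV
  n = 2:  E = -13.6057 × 6² / 2² = -122.451300 eV  ← matches
  n = 3:  E = -13.6057 × 6² / 3² = -54.422800 eV
  n = 4:  E = -13.6057 × 6² / 4² = -30.612825 eV

Checking against the measurement of -120 eV (2 sig figs), only n = 2 agrees:
E_2 = -122.451300 eV, which rounds to -120 eV ✓

Therefore n = 2.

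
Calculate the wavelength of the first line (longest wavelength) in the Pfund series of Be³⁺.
465.987851 nm

The longest wavelength corresponds to the smallest energy transition in the series.
The Pfund series has all transitions ending at n_f = 5.

For Be³⁺ (Z = 4), the first line (α-line) is the jump from n = 6 to n = 5:
E_6 = -13.6057 × 4² / 6² = -6.0469777778 eV
E_5 = -13.6057 × 4² / 5² = -8.7076480000 eV
ΔE = E_6 - E_5 = 2.6606702222 eV

λ = hc/E = 1239.84 eV·nm / 2.6606702222 eV
λ = 465.987851 nm

This is the α-line of the Pfund series in Be³⁺.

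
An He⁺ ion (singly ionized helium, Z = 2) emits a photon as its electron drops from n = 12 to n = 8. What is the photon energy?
0.47 eV

The energy levels are E_n = -13.6057 Z² eV / n².

Energy at n = 12: E_12 = -13.6057 × 2² / 12² = -0.37794 eV
Energy at n = 8: E_8 = -13.6057 × 2² / 8² = -0.85036 eV

For emission (electron falling to lower state), the photon energy is:
E_photon = E_12 - E_8 = |-0.37794 - (-0.85036)|
E_photon = 0.47 eV

This energy is carried away by the emitted photon.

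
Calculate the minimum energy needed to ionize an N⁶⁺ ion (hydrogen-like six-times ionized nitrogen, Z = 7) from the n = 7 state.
13.6057 eV

The ionization energy is the energy needed to remove the electron completely (n → ∞).

For a hydrogen-like ion with Z = 7, E_n = -13.6057 Z² / n² eV.

At n = 7: E_7 = -13.6057 × 7² / 7² = -13.6057000 eV
At n = ∞: E_∞ = 0 eV

Ionization energy = E_∞ - E_7 = 0 - (-13.6057000) = 13.6057000 eV
Ionization energy ≈ 13.6057 eV

This is also called the binding energy of the electron in state n = 7.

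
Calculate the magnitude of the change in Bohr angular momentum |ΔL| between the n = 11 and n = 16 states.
5.27286e-34 J·s (or 5ℏ)

In the Bohr model, L_n = nℏ where ℏ = 1.0545718e-34 J·s.

L_16 = 16ℏ = 1.6873149e-33 J·s
L_11 = 11ℏ = 1.1600290e-33 J·s

ΔL = L_16 - L_11 = (16 - 11)ℏ = 5ℏ
ΔL = 5 × 1.0545718e-34 J·s = 5.27286e-34 J·s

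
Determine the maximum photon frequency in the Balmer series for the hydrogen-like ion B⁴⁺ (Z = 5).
2.06e+16 Hz

The series limit corresponds to the transition from n = ∞ to n = 2.
This is the highest energy (shortest wavelength) transition in the Balmer series.

E_∞ = 0 eV
E_2 = -13.6057 × 5² / 2² = -85.03563 eV

Energy at series limit:
ΔE = E_∞ - E_2 = 0 - (-85.03563) = 85.03563 eV
E = 85.03563 eV × (1.602177 × 10⁻¹⁹ J/eV) = 1.3624e-17 J
f = E/h = 1.3624e-17 J / (6.62607 × 10⁻³⁴ J·s) = 2.06e+16 Hz

This energy equals the ionization energy from the n = 2 state of B⁴⁺.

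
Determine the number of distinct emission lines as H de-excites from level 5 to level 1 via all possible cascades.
10

The electron can occupy levels n = 1, 2, ..., 5 during de-excitation — that is m = 5 - 1 + 1 = 5 distinct levels.

The number of distinct spectral lines equals the number of ways to choose 2 of these m levels (each pair gives one possible emission transition):

Number of lines = m(m-1)/2 = 5×4/2 = 10

These correspond to all possible transitions between the 5 levels:
5 → 4, 5 → 3, 5 → 2, 5 → 1, 4 → 3, 4 → 2, 4 → 1, 3 → 2...

Each transition produces a photon with a unique energy (and thus wavelength). This count does not depend on Z.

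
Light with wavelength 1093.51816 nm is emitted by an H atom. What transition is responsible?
n = 6 → n = 3

First, find the photon energy from the wavelength (hc = 1239.84 eV·nm):
E = hc/λ = 1239.84 eV·nm / 1093.51816 nm = 1.1338083 eV

The energy levels of hydrogen satisfy E_n = -13.6057 / n² eV, so an emission n_i → n_f releases
ΔE = 13.6057 × (1/n_f² − 1/n_i²) eV.

Setting ΔE equal to the photon energy:
1/n_f² − 1/n_i² = 1.1338083 / 13.6057 = 0.083333331

Since 1/n_i² must be positive, we need 1/n_f² > 0.083333331, i.e. n_f ≤ 3. For each allowed n_f, solve n_i = (1/n_f² − 0.083333331)^(−1/2) and check whether it is a whole number:
  n_f = 1: 1/n_i² = 1.000000000 − 0.083333331 = 0.916666669 → n_i = 1.044  (not an integer) ✗
  n_f = 2: 1/n_i² = 0.250000000 − 0.083333331 = 0.166666669 → n_i = 2.449  (not an integer) ✗
  n_f = 3: 1/n_i² = 0.111111111 − 0.083333331 = 0.027777780 → n_i = 6.000  → integer, n_i = 6 ✓

Only n_f = 3 gives an integer upper level, n_i = 6.

The transition is from n = 6 to n = 3 (emission).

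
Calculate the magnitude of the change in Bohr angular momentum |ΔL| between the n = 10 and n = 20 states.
1.05457e-33 J·s (or 10ℏ)

In the Bohr model, L_n = nℏ where ℏ = 1.0545718e-34 J·s.

L_20 = 20ℏ = 2.1091436e-33 J·s
L_10 = 10ℏ = 1.0545718e-33 J·s

ΔL = L_20 - L_10 = (20 - 10)ℏ = 10ℏ
ΔL = 10 × 1.0545718e-34 J·s = 1.05457e-33 J·s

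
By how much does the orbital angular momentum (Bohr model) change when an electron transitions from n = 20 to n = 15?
5.27286e-34 J·s (or 5ℏ)

In the Bohr model, L_n = nℏ where ℏ = 1.0545718e-34 J·s.

L_20 = 20ℏ = 2.1091436e-33 J·s
L_15 = 15ℏ = 1.5818577e-33 J·s

ΔL = L_20 - L_15 = (20 - 15)ℏ = 5ℏ
ΔL = 5 × 1.0545718e-34 J·s = 5.27286e-34 J·s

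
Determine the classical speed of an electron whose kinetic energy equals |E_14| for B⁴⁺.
7.813e+05 m/s (or 0.26% of c)

The binding energy at n = 14 for B⁴⁺ is:
E_14 = -13.6057 × 5²/14² = -1.735421 eV
|E_14| = 1.735421 eV

Convert to Joules:
KE = 1.735421 eV × (1.602177 × 10⁻¹⁹ J/eV) = 2.78045e-19 J

Using KE = ½mv²:
v = √(2·KE/m_e)
v = √(2 × 2.78045e-19 J / 9.10938 × 10⁻³¹ kg)
v = 7.813e+05 m/s

This is approximately 0.26% the speed of light.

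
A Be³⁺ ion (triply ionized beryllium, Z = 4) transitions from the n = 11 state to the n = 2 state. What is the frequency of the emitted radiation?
1.272e+16 Hz

First, find the transition energy:
E_11 = -13.6057 × 4² / 11² = -1.79910 eV
E_2 = -13.6057 × 4² / 2² = -54.42280 eV
|ΔE| = |E_2 - E_11| = 52.62370 eV

Convert to Joules: E = 52.62370 eV × (1.602177 × 10⁻¹⁹ J/eV) = 8.43125e-18 J

Using E = hf:
f = E/h = 8.43125e-18 J / (6.62607 × 10⁻³⁴ J·s)
f = 1.272e+16 Hz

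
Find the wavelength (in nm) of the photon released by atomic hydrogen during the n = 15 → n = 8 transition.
8150.4459 nm

First, find the transition energy using E_n = -13.6057 / n² eV:
E_15 = -13.6057 / 15² = -0.0604697778 eV
E_8 = -13.6057 / 8² = -0.2125890625 eV

Photon energy: |ΔE| = |E_8 - E_15| = 0.1521192847 eV

Convert to wavelength using E = hc/λ with hc = 1239.84 eV·nm:
λ = hc/E = 1239.84 eV·nm / 0.1521192847 eV
λ = 8150.4459 nm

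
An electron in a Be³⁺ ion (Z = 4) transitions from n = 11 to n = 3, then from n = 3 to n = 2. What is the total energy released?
52.62370 eV

The energy levels of Be³⁺ are E_n = -13.6057 × 4² / n² eV.

First transition (11 → 3):
ΔE₁ = |E_3 - E_11|
ΔE₁ = |-24.18791111111 - (-1.79910082645)| = 22.38881028 eV

Second transition (3 → 2):
ΔE₂ = |E_2 - E_3|
ΔE₂ = |-54.42280000000 - (-24.18791111111)| = 30.23488889 eV

Total energy released:
E_total = ΔE₁ + ΔE₂ = 22.38881028 + 30.23488889 = 52.62370 eV

Note: This equals the direct transition 11 → 2: 52.62370 eV ✓
Energy is conserved regardless of the path taken.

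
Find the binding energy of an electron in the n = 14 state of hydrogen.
0.0694 eV

The ionization energy is the energy needed to remove the electron completely (n → ∞).

For hydrogen, E_n = -13.6057 eV / n².

At n = 14: E_14 = -13.6057 / 14² = -0.0694168 eV
At n = ∞: E_∞ = 0 eV

Ionization energy = E_∞ - E_14 = 0 - (-0.0694168) = 0.0694168 eV
Ionization energy ≈ 0.0694 eV

This is also called the binding energy of the electron in state n = 14.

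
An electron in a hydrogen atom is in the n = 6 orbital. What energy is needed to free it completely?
0.37794 eV

The ionization energy is the energy needed to remove the electron completely (n → ∞).

For hydrogen, E_n = -13.6057 eV / n².

At n = 6: E_6 = -13.6057 / 6² = -0.37793611 eV
At n = ∞: E_∞ = 0 eV

Ionization energy = E_∞ - E_6 = 0 - (-0.37793611) = 0.37793611 eV
Ionization energy ≈ 0.37794 eV

This is also called the binding energy of the electron in state n = 6.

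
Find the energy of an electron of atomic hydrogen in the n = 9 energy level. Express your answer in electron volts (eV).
-0.167972 eV

The energy levels of a hydrogen-like atom are given by:
E_n = -13.6057 eV / n²

For n = 9:
E_9 = -13.6057 eV / 9²
E_9 = -13.6057 eV / 81
E_9 = -0.167972 eV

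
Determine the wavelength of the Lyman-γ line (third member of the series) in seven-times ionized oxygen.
1.52 nm

The lines of a series are numbered from the longest wavelength (smallest ΔE) outward; the third line is the transition from n = n_f + 3 to n_f.
The Lyman series has all transitions ending at n_f = 1.

For O⁷⁺ (Z = 8), the third line (γ-line) is the jump from n = 4 to n = 1:
E_4 = -13.6057 × 8² / 4² = -54.4228 eV
E_1 = -13.6057 × 8² / 1² = -870.7648 eV
ΔE = E_4 - E_1 = 816.3420 eV

λ = hc/E = 1239.84 eV·nm / 816.3420 eV
λ = 1.52 nm

This is the γ-line of the Lyman series in O⁷⁺.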